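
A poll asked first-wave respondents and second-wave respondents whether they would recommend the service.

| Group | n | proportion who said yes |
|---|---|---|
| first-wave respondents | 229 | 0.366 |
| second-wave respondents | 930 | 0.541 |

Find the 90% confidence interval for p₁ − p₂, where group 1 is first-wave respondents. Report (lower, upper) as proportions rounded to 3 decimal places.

Each SE is √(p̂(1−p̂)/n): √(0.3660·0.6340/229) = 0.03183 and √(0.5410·0.4590/930) = 0.01634.
SE(p̂₁ − p̂₂) = √(SE₁² + SE₂²) = √(0.0010131489 + 0.0002669956) = 0.03578, since the two samples are independent.
At 90% confidence z* = 1.645; margin = 1.645 × 0.03578 = 0.05886.
The difference is 0.3660 − 0.5410 = -0.1750, so the interval is -0.1750 ± 0.05886 = (-0.234, -0.116).

(-0.234, -0.116)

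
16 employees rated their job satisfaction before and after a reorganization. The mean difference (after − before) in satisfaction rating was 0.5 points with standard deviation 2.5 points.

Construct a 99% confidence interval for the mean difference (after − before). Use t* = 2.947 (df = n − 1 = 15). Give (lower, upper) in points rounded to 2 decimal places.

(-1.34, 2.34)

Paired design: SE = s_d/√n = 2.5/√16 = 0.6250.
t* = 2.947; margin of error = 2.947 × 0.6250 = 1.8419.
0.5 ± 1.8419 → (-1.34, 2.34).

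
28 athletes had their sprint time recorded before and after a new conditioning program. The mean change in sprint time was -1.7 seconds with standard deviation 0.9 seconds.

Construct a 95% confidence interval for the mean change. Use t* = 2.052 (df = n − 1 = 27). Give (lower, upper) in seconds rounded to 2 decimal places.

(-2.05, -1.35)

Paired design: SE = s_d/√n = 0.9/√28 = 0.1701.
t* = 2.052; margin of error = 2.052 × 0.1701 = 0.3490.
-1.7 ± 0.3490 → (-2.05, -1.35).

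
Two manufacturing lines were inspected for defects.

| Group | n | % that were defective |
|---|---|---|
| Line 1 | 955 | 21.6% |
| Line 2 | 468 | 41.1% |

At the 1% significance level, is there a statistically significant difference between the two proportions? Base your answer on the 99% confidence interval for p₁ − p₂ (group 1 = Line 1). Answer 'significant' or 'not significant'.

significant

Each SE is √(p̂(1−p̂)/n): √(0.2160·0.7840/955) = 0.01332 and √(0.4110·0.5890/468) = 0.02274.
SE(p̂₁ − p̂₂) = √(SE₁² + SE₂²) = √(0.0001774224 + 0.0005171076) = 0.02635, since the two samples are independent.
At 99% confidence z* = 2.576; margin = 2.576 × 0.02635 = 0.06788.
The difference is 0.2160 − 0.4110 = -0.1950, so the interval is -0.1950 ± 0.06788 = (-0.26288, -0.12712).
The interval (-0.26288, -0.12712) does not contain 0, so the difference is significant.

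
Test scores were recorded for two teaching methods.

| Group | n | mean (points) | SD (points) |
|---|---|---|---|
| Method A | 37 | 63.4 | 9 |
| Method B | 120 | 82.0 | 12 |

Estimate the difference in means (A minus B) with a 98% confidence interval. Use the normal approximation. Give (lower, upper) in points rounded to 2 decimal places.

SE₁ = s₁/√n₁ = 9/√37 = 1.4796; SE₂ = 12/√120 = 1.0954.
Independent samples, unequal variances: SE_diff = √(SE₁² + SE₂²) = √(2.18921616 + 1.19990116) = 1.8410.
z* = 2.326, so margin of error = 2.326 × 1.8410 = 4.2822.
Difference in means = 63.4 − 82.0 = -18.6000.
-18.6000 ± 4.2822 → (-22.88, -14.32).

(-22.88, -14.32)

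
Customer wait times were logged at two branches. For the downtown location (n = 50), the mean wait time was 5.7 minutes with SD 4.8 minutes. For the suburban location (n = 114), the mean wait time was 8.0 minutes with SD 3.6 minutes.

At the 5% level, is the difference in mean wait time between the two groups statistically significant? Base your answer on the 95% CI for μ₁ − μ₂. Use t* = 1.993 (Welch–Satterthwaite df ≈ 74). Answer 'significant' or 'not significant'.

SE₁ = s₁/√n₁ = 4.8/√50 = 0.6788; SE₂ = 3.6/√114 = 0.3372.
Independent samples, unequal variances: SE_diff = √(SE₁² + SE₂²) = √(0.46076944 + 0.11370384) = 0.7579.
t* = 1.993, so margin of error = 1.993 × 0.7579 = 1.5105.
Difference in means = 5.7 − 8.0 = -2.3000.
-2.3000 ± 1.5105 → (-3.8105, -0.7895).
The interval (-3.8105, -0.7895) does not contain 0, so the difference is significant.

significant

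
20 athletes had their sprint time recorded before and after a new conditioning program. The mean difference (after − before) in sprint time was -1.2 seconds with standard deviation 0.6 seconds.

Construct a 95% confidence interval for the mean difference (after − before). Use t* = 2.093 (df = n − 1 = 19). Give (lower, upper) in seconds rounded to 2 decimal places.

This is a matched-pairs design, so SE = s_d/√n = 0.6/√20 = 0.1342.
Margin = 2.093 × 0.1342 = 0.2809; the interval is -1.2 ± 0.2809 = (-1.48, -0.92).

(-1.48, -0.92)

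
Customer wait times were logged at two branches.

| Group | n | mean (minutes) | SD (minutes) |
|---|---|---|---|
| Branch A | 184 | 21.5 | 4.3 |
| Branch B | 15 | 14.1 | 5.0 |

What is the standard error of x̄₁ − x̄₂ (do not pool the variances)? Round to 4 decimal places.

1.3293

Per-group SEs: s₁/√n₁ = 4.3/√184 = 0.3170, s₂/√n₂ = 5.0/√15 = 1.2910.
Unpooled SE of the difference: √(0.100489 + 1.666681) = 1.3293.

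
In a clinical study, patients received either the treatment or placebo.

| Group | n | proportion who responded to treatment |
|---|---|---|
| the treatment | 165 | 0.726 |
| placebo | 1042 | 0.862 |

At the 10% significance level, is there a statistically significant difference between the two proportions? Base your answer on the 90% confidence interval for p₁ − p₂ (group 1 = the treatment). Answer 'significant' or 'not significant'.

Each SE is √(p̂(1−p̂)/n): √(0.7260·0.2740/165) = 0.03472 and √(0.8620·0.1380/1042) = 0.01068.
SE(p̂₁ − p̂₂) = √(SE₁² + SE₂²) = √(0.0012054784 + 0.0001140624) = 0.03633, since the two samples are independent.
At 90% confidence z* = 1.645; margin = 1.645 × 0.03633 = 0.05976.
The difference is 0.7260 − 0.8620 = -0.1360, so the interval is -0.1360 ± 0.05976 = (-0.19576, -0.07624).
The interval (-0.19576, -0.07624) does not contain 0, so the difference is significant.

significant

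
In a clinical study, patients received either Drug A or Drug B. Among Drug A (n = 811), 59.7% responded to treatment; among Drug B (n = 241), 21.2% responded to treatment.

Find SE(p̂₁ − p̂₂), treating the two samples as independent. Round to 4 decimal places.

0.0315

Each SE is √(p̂(1−p̂)/n): √(0.5970·0.4030/811) = 0.01722 and √(0.2120·0.7880/241) = 0.02633.
SE(p̂₁ − p̂₂) = √(SE₁² + SE₂²) = √(0.0002965284 + 0.0006932689) = 0.03146, since the two samples are independent.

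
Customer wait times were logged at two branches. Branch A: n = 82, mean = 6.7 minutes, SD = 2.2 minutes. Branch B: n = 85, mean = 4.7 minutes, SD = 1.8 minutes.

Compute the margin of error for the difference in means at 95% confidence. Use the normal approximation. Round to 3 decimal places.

SE₁ = s₁/√n₁ = 2.2/√82 = 0.2429; SE₂ = 1.8/√85 = 0.1952.
Independent samples, unequal variances: SE_diff = √(SE₁² + SE₂²) = √(0.05900041 + 0.03810304) = 0.3116.
z* = 1.960, so margin of error = 1.960 × 0.3116 = 0.6107.

0.611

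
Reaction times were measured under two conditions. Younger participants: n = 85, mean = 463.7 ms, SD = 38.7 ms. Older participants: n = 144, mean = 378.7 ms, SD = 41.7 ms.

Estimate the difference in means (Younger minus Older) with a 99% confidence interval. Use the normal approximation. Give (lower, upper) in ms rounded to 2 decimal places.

SE₁ = s₁/√n₁ = 38.7/√85 = 4.1976; SE₂ = 41.7/√144 = 3.4750.
Independent samples, unequal variances: SE_diff = √(SE₁² + SE₂²) = √(17.61984576 + 12.075625) = 5.4494.
z* = 2.576, so margin of error = 2.576 × 5.4494 = 14.0377.
Difference in means = 463.7 − 378.7 = 85.0000.
85.0000 ± 14.0377 → (70.96, 99.04).

(70.96, 99.04)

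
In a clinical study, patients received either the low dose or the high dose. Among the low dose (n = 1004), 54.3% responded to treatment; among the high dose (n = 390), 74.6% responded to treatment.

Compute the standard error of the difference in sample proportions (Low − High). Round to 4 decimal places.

0.0271

The two standard errors are √(0.5430×0.4570/1004) = 0.01572 and √(0.7460×0.2540/390) = 0.02204.
Because the samples are independent, SE_diff = √(0.01572² + 0.02204²) = 0.02707.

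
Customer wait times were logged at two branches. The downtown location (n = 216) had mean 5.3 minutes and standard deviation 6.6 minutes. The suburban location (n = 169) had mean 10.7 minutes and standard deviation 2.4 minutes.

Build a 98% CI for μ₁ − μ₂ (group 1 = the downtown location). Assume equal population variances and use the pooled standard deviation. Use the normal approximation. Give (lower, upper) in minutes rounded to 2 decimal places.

s_p = √[((n₁−1)s₁² + (n₂−1)s₂²)/(n₁+n₂−2)] = √[(215·6.6² + 168·2.4²)/383] = 5.1942.
SE = 5.1942·√(1/216 + 1/169) = 0.5334.
With z* = 2.326, margin = 2.326 × 0.5334 = 1.2407.
x̄₁ − x̄₂ = 5.3 − 10.7 = -5.4000; interval -5.4000 ± 1.2407 = (-6.64, -4.16).

(-6.64, -4.16)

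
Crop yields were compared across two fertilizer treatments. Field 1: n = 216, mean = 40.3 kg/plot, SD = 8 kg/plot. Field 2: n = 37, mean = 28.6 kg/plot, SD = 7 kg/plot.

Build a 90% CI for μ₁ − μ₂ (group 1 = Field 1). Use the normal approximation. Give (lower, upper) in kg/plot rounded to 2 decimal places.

(9.61, 13.79)

Per-group SEs: s₁/√n₁ = 8/√216 = 0.5443, s₂/√n₂ = 7/√37 = 1.1508.
Unpooled SE of the difference: √(0.29626249 + 1.32434064) = 1.2730.
Margin of error = z* · SE = 1.645 × 1.2730 = 2.0941.
x̄₁ − x̄₂ = 40.3 − 28.6 = 11.7000.
CI: 11.7000 ± 2.0941 = (9.61, 13.79).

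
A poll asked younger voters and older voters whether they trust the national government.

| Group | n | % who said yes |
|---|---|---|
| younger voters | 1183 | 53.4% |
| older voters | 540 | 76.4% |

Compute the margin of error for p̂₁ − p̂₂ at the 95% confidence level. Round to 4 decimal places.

0.0457

SE₁ = √(p̂₁(1−p̂₁)/n₁) = √(0.5340·0.4660/1183) = 0.01450; SE₂ = √(0.7640·0.2360/540) = 0.01827.
Independent samples: SE of the difference = √(SE₁² + SE₂²) = √(0.00021025 + 0.0003337929) = 0.02332.
z* for 95% confidence is 1.960, so the margin of error is 1.960 × 0.02332 = 0.04571.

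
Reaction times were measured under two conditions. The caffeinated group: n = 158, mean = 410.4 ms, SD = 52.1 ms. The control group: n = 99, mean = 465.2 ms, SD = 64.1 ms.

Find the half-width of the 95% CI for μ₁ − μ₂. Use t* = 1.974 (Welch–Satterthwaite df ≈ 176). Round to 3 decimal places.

Standard errors of each mean: 52.1/√158 = 4.1449 and 64.1/√99 = 6.4423.
SE(x̄₁ − x̄₂) = √(4.1449² + 6.4423²) = 7.6605 for independent samples with unequal variances.
With t* = 1.974, the margin is 1.974 × 7.6605 = 15.1218.

15.122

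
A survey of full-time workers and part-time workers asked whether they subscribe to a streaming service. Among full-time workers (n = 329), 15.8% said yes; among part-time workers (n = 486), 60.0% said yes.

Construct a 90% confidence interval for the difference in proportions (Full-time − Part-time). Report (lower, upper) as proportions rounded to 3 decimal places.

SE₁ = √(p̂₁(1−p̂₁)/n₁) = √(0.1580·0.8420/329) = 0.02011; SE₂ = √(0.6000·0.4000/486) = 0.02222.
Independent samples: SE of the difference = √(SE₁² + SE₂²) = √(0.0004044121 + 0.0004937284) = 0.02997.
z* for 90% confidence is 1.645, so the margin of error is 1.645 × 0.02997 = 0.04930.
Point estimate p̂₁ − p̂₂ = 0.1580 − 0.6000 = -0.4420.
-0.4420 ± 0.04930 → (-0.491, -0.393).

(-0.491, -0.393)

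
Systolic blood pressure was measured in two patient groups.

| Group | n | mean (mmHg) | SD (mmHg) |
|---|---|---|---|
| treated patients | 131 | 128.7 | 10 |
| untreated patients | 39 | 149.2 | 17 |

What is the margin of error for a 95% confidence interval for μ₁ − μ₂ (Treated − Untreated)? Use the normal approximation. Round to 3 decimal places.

Standard errors of each mean: 10/√131 = 0.8737 and 17/√39 = 2.7222.
SE(x̄₁ − x̄₂) = √(0.8737² + 2.7222²) = 2.8590 for independent samples with unequal variances.
With z* = 1.960, the margin is 1.960 × 2.8590 = 5.6036.

5.604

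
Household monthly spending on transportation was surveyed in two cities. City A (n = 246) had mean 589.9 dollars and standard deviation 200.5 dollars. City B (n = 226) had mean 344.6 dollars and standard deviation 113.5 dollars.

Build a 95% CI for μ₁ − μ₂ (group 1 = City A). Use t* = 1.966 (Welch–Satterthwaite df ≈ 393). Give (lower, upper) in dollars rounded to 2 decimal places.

(216.11, 274.49)

SE₁ = s₁/√n₁ = 200.5/√246 = 12.7834; SE₂ = 113.5/√226 = 7.5499.
Independent samples, unequal variances: SE_diff = √(SE₁² + SE₂²) = √(163.41531556 + 57.00099001) = 14.8464.
t* = 1.966, so margin of error = 1.966 × 14.8464 = 29.1880.
Difference in means = 589.9 − 344.6 = 245.3000.
245.3000 ± 29.1880 → (216.11, 274.49).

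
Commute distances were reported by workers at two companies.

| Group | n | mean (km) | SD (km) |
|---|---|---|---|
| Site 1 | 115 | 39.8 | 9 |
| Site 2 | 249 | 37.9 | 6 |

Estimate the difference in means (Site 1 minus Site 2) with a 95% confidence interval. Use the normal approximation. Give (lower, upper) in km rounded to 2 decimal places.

(0.09, 3.71)

Per-group SEs: s₁/√n₁ = 9/√115 = 0.8393, s₂/√n₂ = 6/√249 = 0.3802.
Unpooled SE of the difference: √(0.70442449 + 0.14455204) = 0.9214.
Margin of error = z* · SE = 1.960 × 0.9214 = 1.8059.
x̄₁ − x̄₂ = 39.8 − 37.9 = 1.9000.
CI: 1.9000 ± 1.8059 = (0.09, 3.71).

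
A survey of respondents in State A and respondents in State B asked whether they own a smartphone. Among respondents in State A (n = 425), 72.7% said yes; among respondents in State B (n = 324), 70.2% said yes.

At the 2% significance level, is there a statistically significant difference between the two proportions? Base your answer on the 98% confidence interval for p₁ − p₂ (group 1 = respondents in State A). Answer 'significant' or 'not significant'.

not significant

The two standard errors are √(0.7270×0.2730/425) = 0.02161 and √(0.7020×0.2980/324) = 0.02541.
Because the samples are independent, SE_diff = √(0.02161² + 0.02541²) = 0.03336.
Using z* = 2.326 for 98%, ME = 2.326 × 0.03336 = 0.07760.
p̂₁ − p̂₂ = 0.0250; interval 0.0250 ± 0.07760 gives (-0.05260, 0.10260).
The interval (-0.05260, 0.10260) contains 0, so the difference is not significant.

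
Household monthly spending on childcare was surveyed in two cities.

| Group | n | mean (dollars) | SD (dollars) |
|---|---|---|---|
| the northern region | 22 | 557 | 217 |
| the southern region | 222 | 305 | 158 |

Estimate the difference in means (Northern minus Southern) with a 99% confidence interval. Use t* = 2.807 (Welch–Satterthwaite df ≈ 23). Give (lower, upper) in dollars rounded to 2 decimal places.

SE₁ = s₁/√n₁ = 217/√22 = 46.2646; SE₂ = 158/√222 = 10.6043.
Independent samples, unequal variances: SE_diff = √(SE₁² + SE₂²) = √(2140.41321316 + 112.45117849) = 47.4643.
t* = 2.807, so margin of error = 2.807 × 47.4643 = 133.2323.
Difference in means = 557 − 305 = 252.0000.
252.0000 ± 133.2323 → (118.77, 385.23).

(118.77, 385.23)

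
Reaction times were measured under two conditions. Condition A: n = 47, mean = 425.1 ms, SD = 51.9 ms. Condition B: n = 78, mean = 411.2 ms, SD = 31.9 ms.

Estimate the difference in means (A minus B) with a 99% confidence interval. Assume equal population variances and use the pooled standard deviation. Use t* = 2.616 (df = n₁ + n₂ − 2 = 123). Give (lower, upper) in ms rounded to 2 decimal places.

(-5.69, 33.49)

Pooled variance s_p² = [46·51.9² + 77·31.9²] / (47+78−2) = 1644.4067, so s_p = 40.5513.
SE_diff = s_p·√(1/n₁ + 1/n₂) = 40.5513·√(1/47 + 1/78) = 7.4880.
t* = 2.616; margin = 2.616 × 7.4880 = 19.5886.
Difference = 425.1 − 411.2 = 13.9000.
13.9000 ± 19.5886 → (-5.69, 33.49).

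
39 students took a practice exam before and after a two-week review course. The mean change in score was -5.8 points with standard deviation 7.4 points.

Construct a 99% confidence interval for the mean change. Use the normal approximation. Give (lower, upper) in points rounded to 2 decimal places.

This is a matched-pairs design, so SE = s_d/√n = 7.4/√39 = 1.1849.
Margin = 2.576 × 1.1849 = 3.0523; the interval is -5.8 ± 3.0523 = (-8.85, -2.75).

(-8.85, -2.75)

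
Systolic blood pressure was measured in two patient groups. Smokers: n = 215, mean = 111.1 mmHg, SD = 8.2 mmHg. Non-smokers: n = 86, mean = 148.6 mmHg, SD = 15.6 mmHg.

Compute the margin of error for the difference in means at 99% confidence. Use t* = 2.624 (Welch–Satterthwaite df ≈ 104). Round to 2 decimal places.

4.65

Standard errors of each mean: 8.2/√215 = 0.5592 and 15.6/√86 = 1.6822.
SE(x̄₁ − x̄₂) = √(0.5592² + 1.6822²) = 1.7727 for independent samples with unequal variances.
With t* = 2.624, the margin is 2.624 × 1.7727 = 4.6516.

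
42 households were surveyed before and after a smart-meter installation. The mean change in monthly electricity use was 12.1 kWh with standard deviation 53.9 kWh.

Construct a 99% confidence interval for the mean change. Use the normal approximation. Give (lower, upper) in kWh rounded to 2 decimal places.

(-9.32, 33.52)

Paired design: SE = s_d/√n = 53.9/√42 = 8.3170.
z* = 2.576; margin of error = 2.576 × 8.3170 = 21.4246.
12.1 ± 21.4246 → (-9.32, 33.52).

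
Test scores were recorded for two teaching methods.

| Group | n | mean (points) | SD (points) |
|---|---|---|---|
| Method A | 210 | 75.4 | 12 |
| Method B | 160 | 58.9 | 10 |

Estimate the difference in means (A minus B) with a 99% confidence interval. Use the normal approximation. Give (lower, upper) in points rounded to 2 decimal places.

(13.55, 19.45)

SE₁ = s₁/√n₁ = 12/√210 = 0.8281; SE₂ = 10/√160 = 0.7906.
Independent samples, unequal variances: SE_diff = √(SE₁² + SE₂²) = √(0.68574961 + 0.62504836) = 1.1449.
z* = 2.576, so margin of error = 2.576 × 1.1449 = 2.9493.
Difference in means = 75.4 − 58.9 = 16.5000.
16.5000 ± 2.9493 → (13.55, 19.45).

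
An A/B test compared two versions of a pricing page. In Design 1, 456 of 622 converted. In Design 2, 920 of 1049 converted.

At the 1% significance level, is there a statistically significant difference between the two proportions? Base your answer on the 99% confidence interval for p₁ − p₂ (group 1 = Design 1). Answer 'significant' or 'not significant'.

Sample proportions: 456/622 = 0.7331, 920/1049 = 0.8770.
Each SE is √(p̂(1−p̂)/n): √(0.7331·0.2669/622) = 0.01774 and √(0.8770·0.1230/1049) = 0.01014.
SE(p̂₁ − p̂₂) = √(SE₁² + SE₂²) = √(0.0003147076 + 0.0001028196) = 0.02043, since the two samples are independent.
At 99% confidence z* = 2.576; margin = 2.576 × 0.02043 = 0.05263.
The difference is 0.7331 − 0.8770 = -0.1439, so the interval is -0.1439 ± 0.05263 = (-0.19653, -0.09127).
The interval (-0.19653, -0.09127) does not contain 0, so the difference is significant.

significant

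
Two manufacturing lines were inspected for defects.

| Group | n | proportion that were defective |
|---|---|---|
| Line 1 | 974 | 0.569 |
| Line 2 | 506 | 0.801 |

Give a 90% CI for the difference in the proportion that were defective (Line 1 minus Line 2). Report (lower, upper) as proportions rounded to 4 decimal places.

The two standard errors are √(0.5690×0.4310/974) = 0.01587 and √(0.8010×0.1990/506) = 0.01775.
Because the samples are independent, SE_diff = √(0.01587² + 0.01775²) = 0.02381.
Using z* = 1.645 for 90%, ME = 1.645 × 0.02381 = 0.03917.
p̂₁ − p̂₂ = -0.2320; interval -0.2320 ± 0.03917 gives (-0.2712, -0.1928).

(-0.2712, -0.1928)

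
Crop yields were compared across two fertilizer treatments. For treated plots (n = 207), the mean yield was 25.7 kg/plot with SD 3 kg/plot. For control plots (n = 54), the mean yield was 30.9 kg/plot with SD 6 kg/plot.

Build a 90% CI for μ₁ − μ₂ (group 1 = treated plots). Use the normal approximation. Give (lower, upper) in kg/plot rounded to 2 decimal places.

Standard errors of each mean: 3/√207 = 0.2085 and 6/√54 = 0.8165.
SE(x̄₁ − x̄₂) = √(0.2085² + 0.8165²) = 0.8427 for independent samples with unequal variances.
With z* = 1.645, the margin is 1.645 × 0.8427 = 1.3862.
x̄₁ − x̄₂ = 25.7 − 30.9 = -5.2000; the interval is -5.2000 ± 1.3862 = (-6.59, -3.81).

(-6.59, -3.81)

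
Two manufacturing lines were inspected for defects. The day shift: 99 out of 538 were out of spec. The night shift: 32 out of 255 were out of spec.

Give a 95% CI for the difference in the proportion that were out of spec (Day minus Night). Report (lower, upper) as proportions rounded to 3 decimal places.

(0.006, 0.111)

p̂₁ = 99/538 = 0.1840 and p̂₂ = 32/255 = 0.1255.
SE₁ = √(p̂₁(1−p̂₁)/n₁) = √(0.1840·0.8160/538) = 0.01671; SE₂ = √(0.1255·0.8745/255) = 0.02075.
Independent samples: SE of the difference = √(SE₁² + SE₂²) = √(0.0002792241 + 0.0004305625) = 0.02664.
z* for 95% confidence is 1.960, so the margin of error is 1.960 × 0.02664 = 0.05221.
Point estimate p̂₁ − p̂₂ = 0.1840 − 0.1255 = 0.0585.
0.0585 ± 0.05221 → (0.006, 0.111).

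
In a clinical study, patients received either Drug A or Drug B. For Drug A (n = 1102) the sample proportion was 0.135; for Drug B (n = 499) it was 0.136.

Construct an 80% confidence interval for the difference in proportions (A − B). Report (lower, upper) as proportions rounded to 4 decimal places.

(-0.0247, 0.0227)

Each SE is √(p̂(1−p̂)/n): √(0.1350·0.8650/1102) = 0.01029 and √(0.1360·0.8640/499) = 0.01535.
SE(p̂₁ − p̂₂) = √(SE₁² + SE₂²) = √(0.0001058841 + 0.0002356225) = 0.01848, since the two samples are independent.
At 80% confidence z* = 1.282; margin = 1.282 × 0.01848 = 0.02369.
The difference is 0.1350 − 0.1360 = -0.0010, so the interval is -0.0010 ± 0.02369 = (-0.0247, 0.0227).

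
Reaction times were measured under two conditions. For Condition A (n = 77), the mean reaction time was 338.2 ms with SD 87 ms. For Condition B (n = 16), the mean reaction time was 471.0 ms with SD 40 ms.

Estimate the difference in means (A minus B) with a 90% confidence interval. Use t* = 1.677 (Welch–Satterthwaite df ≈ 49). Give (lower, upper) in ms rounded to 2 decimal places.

(-156.42, -109.18)

SE₁ = s₁/√n₁ = 87/√77 = 9.9146; SE₂ = 40/√16 = 10.0000.
Independent samples, unequal variances: SE_diff = √(SE₁² + SE₂²) = √(98.29929316 + 100.0) = 14.0819.
t* = 1.677, so margin of error = 1.677 × 14.0819 = 23.6153.
Difference in means = 338.2 − 471.0 = -132.8000.
-132.8000 ± 23.6153 → (-156.42, -109.18).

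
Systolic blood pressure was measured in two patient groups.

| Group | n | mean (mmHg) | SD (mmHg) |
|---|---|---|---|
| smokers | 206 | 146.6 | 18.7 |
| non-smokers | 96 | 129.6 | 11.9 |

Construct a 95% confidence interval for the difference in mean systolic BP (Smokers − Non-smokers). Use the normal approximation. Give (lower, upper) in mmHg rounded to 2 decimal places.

(13.51, 20.49)

Per-group SEs: s₁/√n₁ = 18.7/√206 = 1.3029, s₂/√n₂ = 11.9/√96 = 1.2145.
Unpooled SE of the difference: √(1.69754841 + 1.47501025) = 1.7812.
Margin of error = z* · SE = 1.960 × 1.7812 = 3.4912.
x̄₁ − x̄₂ = 146.6 − 129.6 = 17.0000.
CI: 17.0000 ± 3.4912 = (13.51, 20.49).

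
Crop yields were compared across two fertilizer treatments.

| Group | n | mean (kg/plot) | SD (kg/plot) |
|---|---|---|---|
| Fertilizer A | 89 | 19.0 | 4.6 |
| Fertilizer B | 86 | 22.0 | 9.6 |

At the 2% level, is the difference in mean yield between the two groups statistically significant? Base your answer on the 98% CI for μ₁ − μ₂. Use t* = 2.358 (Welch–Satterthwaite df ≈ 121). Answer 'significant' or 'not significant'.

SE₁ = s₁/√n₁ = 4.6/√89 = 0.4876; SE₂ = 9.6/√86 = 1.0352.
Independent samples, unequal variances: SE_diff = √(SE₁² + SE₂²) = √(0.23775376 + 1.07163904) = 1.1443.
t* = 2.358, so margin of error = 2.358 × 1.1443 = 2.6983.
Difference in means = 19.0 − 22.0 = -3.0000.
-3.0000 ± 2.6983 → (-5.6983, -0.3017).
The interval (-5.6983, -0.3017) does not contain 0, so the difference is significant.

significant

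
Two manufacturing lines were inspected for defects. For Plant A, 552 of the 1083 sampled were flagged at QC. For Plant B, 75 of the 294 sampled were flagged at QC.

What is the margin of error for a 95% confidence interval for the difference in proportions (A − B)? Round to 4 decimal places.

First, p̂₁ = 552/1083 = 0.5097; p̂₂ = 75/294 = 0.2551.
The two standard errors are √(0.5097×0.4903/1083) = 0.01519 and √(0.2551×0.7449/294) = 0.02542.
Because the samples are independent, SE_diff = √(0.01519² + 0.02542²) = 0.02961.
Using z* = 1.960 for 95%, ME = 1.960 × 0.02961 = 0.05804.

0.0580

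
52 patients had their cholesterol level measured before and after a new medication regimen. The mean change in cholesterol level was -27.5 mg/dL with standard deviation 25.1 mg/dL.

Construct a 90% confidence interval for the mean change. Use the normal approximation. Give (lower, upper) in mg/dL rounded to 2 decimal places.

(-33.23, -21.77)

This is a matched-pairs design, so SE = s_d/√n = 25.1/√52 = 3.4807.
Margin = 1.645 × 3.4807 = 5.7258; the interval is -27.5 ± 5.7258 = (-33.23, -21.77).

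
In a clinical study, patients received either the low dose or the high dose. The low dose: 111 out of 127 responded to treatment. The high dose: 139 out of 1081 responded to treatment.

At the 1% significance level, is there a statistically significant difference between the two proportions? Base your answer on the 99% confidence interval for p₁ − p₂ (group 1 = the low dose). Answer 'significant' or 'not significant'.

First, p̂₁ = 111/127 = 0.8740; p̂₂ = 139/1081 = 0.1286.
The two standard errors are √(0.8740×0.1260/127) = 0.02945 and √(0.1286×0.8714/1081) = 0.01018.
Because the samples are independent, SE_diff = √(0.02945² + 0.01018²) = 0.03116.
Using z* = 2.576 for 99%, ME = 2.576 × 0.03116 = 0.08027.
p̂₁ − p̂₂ = 0.7454; interval 0.7454 ± 0.08027 gives (0.66513, 0.82567).
The interval (0.66513, 0.82567) does not contain 0, so the difference is significant.

significant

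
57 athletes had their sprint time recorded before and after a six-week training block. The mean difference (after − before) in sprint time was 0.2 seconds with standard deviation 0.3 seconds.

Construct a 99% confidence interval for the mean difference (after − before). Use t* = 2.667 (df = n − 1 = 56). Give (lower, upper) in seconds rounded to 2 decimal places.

This is a matched-pairs design, so SE = s_d/√n = 0.3/√57 = 0.0397.
Margin = 2.667 × 0.0397 = 0.1059; the interval is 0.2 ± 0.1059 = (0.09, 0.31).

(0.09, 0.31)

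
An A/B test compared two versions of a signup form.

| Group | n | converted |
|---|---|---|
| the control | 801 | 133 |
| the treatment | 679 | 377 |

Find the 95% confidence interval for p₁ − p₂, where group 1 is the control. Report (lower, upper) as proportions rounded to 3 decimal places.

(-0.435, -0.344)

Sample proportions: 133/801 = 0.1660, 377/679 = 0.5552.
Each SE is √(p̂(1−p̂)/n): √(0.1660·0.8340/801) = 0.01315 and √(0.5552·0.4448/679) = 0.01907.
SE(p̂₁ − p̂₂) = √(SE₁² + SE₂²) = √(0.0001729225 + 0.0003636649) = 0.02316, since the two samples are independent.
At 95% confidence z* = 1.960; margin = 1.960 × 0.02316 = 0.04539.
The difference is 0.1660 − 0.5552 = -0.3892, so the interval is -0.3892 ± 0.04539 = (-0.435, -0.344).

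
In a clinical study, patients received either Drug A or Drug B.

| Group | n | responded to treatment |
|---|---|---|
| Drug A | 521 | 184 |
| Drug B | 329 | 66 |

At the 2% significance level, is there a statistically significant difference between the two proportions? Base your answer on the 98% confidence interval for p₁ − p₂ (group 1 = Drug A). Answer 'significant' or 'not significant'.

significant

p̂₁ = 184/521 = 0.3532 and p̂₂ = 66/329 = 0.2006.
SE₁ = √(p̂₁(1−p̂₁)/n₁) = √(0.3532·0.6468/521) = 0.02094; SE₂ = √(0.2006·0.7994/329) = 0.02208.
Independent samples: SE of the difference = √(SE₁² + SE₂²) = √(0.0004384836 + 0.0004875264) = 0.03043.
z* for 98% confidence is 2.326, so the margin of error is 2.326 × 0.03043 = 0.07078.
Point estimate p̂₁ − p̂₂ = 0.3532 − 0.2006 = 0.1526.
0.1526 ± 0.07078 → (0.08182, 0.22338).
The interval (0.08182, 0.22338) does not contain 0, so the difference is significant.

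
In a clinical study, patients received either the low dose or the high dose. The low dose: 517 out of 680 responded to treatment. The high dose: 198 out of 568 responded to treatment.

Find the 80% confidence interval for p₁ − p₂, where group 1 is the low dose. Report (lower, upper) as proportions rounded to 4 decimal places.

First, p̂₁ = 517/680 = 0.7603; p̂₂ = 198/568 = 0.3486.
The two standard errors are √(0.7603×0.2397/680) = 0.01637 and √(0.3486×0.6514/568) = 0.01999.
Because the samples are independent, SE_diff = √(0.01637² + 0.01999²) = 0.02584.
Using z* = 1.282 for 80%, ME = 1.282 × 0.02584 = 0.03313.
p̂₁ − p̂₂ = 0.4117; interval 0.4117 ± 0.03313 gives (0.3786, 0.4448).

(0.3786, 0.4448)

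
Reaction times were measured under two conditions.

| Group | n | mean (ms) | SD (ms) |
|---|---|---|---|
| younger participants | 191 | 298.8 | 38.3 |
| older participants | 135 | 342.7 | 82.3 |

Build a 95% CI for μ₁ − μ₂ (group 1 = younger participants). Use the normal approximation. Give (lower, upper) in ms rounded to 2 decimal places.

Standard errors of each mean: 38.3/√191 = 2.7713 and 82.3/√135 = 7.0833.
SE(x̄₁ − x̄₂) = √(2.7713² + 7.0833²) = 7.6061 for independent samples with unequal variances.
With z* = 1.960, the margin is 1.960 × 7.6061 = 14.9080.
x̄₁ − x̄₂ = 298.8 − 342.7 = -43.9000; the interval is -43.9000 ± 14.9080 = (-58.81, -28.99).

(-58.81, -28.99)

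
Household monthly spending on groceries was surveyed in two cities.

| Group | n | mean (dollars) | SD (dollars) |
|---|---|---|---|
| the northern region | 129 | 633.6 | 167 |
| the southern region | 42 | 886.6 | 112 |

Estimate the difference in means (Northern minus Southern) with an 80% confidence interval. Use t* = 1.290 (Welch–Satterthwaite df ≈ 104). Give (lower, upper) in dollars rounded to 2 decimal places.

(-282.27, -223.73)

Per-group SEs: s₁/√n₁ = 167/√129 = 14.7035, s₂/√n₂ = 112/√42 = 17.2820.
Unpooled SE of the difference: √(216.19291225 + 298.667524) = 22.6905.
Margin of error = t* · SE = 1.290 × 22.6905 = 29.2707.
x̄₁ − x̄₂ = 633.6 − 886.6 = -253.0000.
CI: -253.0000 ± 29.2707 = (-282.27, -223.73).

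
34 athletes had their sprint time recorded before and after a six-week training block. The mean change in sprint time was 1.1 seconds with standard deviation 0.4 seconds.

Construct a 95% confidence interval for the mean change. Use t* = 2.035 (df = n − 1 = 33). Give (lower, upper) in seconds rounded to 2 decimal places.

(0.96, 1.24)

Paired design: SE = s_d/√n = 0.4/√34 = 0.0686.
t* = 2.035; margin of error = 2.035 × 0.0686 = 0.1396.
1.1 ± 0.1396 → (0.96, 1.24).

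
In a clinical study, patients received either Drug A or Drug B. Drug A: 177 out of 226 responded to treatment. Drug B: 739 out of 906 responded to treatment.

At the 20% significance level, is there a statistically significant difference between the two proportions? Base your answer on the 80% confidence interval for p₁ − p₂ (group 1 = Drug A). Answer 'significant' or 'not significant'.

not significant

Sample proportions: 177/226 = 0.7832, 739/906 = 0.8157.
Each SE is √(p̂(1−p̂)/n): √(0.7832·0.2168/226) = 0.02741 and √(0.8157·0.1843/906) = 0.01288.
SE(p̂₁ − p̂₂) = √(SE₁² + SE₂²) = √(0.0007513081 + 0.0001658944) = 0.03029, since the two samples are independent.
At 80% confidence z* = 1.282; margin = 1.282 × 0.03029 = 0.03883.
The difference is 0.7832 − 0.8157 = -0.0325, so the interval is -0.0325 ± 0.03883 = (-0.07133, 0.00633).
The interval (-0.07133, 0.00633) contains 0, so the difference is not significant.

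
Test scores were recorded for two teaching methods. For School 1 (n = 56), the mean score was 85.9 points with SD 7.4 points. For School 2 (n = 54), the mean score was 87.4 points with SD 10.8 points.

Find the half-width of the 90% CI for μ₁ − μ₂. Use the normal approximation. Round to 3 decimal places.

Standard errors of each mean: 7.4/√56 = 0.9889 and 10.8/√54 = 1.4697.
SE(x̄₁ − x̄₂) = √(0.9889² + 1.4697²) = 1.7714 for independent samples with unequal variances.
With z* = 1.645, the margin is 1.645 × 1.7714 = 2.9140.

2.914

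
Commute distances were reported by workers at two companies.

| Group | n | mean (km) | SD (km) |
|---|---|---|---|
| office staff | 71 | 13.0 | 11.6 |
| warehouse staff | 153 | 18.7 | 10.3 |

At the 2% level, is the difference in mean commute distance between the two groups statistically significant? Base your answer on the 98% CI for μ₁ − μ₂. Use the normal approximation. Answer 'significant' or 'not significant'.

significant

Standard errors of each mean: 11.6/√71 = 1.3767 and 10.3/√153 = 0.8327.
SE(x̄₁ − x̄₂) = √(1.3767² + 0.8327²) = 1.6089 for independent samples with unequal variances.
With z* = 2.326, the margin is 2.326 × 1.6089 = 3.7423.
x̄₁ − x̄₂ = 13.0 − 18.7 = -5.7000; the interval is -5.7000 ± 3.7423 = (-9.4423, -1.9577).
The interval (-9.4423, -1.9577) does not contain 0, so the difference is significant.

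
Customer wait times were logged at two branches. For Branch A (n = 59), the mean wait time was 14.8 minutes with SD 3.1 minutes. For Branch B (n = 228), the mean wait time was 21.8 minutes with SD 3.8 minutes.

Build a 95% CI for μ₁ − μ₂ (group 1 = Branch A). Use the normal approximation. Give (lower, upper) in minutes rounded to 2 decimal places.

Standard errors of each mean: 3.1/√59 = 0.4036 and 3.8/√228 = 0.2517.
SE(x̄₁ − x̄₂) = √(0.4036² + 0.2517²) = 0.4757 for independent samples with unequal variances.
With z* = 1.960, the margin is 1.960 × 0.4757 = 0.9324.
x̄₁ − x̄₂ = 14.8 − 21.8 = -7.0000; the interval is -7.0000 ± 0.9324 = (-7.93, -6.07).

(-7.93, -6.07)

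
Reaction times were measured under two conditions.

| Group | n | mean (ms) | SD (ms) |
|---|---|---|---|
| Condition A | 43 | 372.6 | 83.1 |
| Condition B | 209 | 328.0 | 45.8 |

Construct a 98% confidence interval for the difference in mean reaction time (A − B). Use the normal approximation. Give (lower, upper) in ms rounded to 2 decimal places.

(14.22, 74.98)

Standard errors of each mean: 83.1/√43 = 12.6726 and 45.8/√209 = 3.1681.
SE(x̄₁ − x̄₂) = √(12.6726² + 3.1681²) = 13.0626 for independent samples with unequal variances.
With z* = 2.326, the margin is 2.326 × 13.0626 = 30.3836.
x̄₁ − x̄₂ = 372.6 − 328.0 = 44.6000; the interval is 44.6000 ± 30.3836 = (14.22, 74.98).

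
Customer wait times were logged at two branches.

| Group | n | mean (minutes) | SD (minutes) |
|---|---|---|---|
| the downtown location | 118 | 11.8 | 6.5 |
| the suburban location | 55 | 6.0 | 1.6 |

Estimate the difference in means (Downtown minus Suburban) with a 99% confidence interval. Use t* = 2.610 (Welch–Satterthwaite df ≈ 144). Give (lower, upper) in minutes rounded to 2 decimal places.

Standard errors of each mean: 6.5/√118 = 0.5984 and 1.6/√55 = 0.2157.
SE(x̄₁ − x̄₂) = √(0.5984² + 0.2157²) = 0.6361 for independent samples with unequal variances.
With t* = 2.610, the margin is 2.610 × 0.6361 = 1.6602.
x̄₁ − x̄₂ = 11.8 − 6.0 = 5.8000; the interval is 5.8000 ± 1.6602 = (4.14, 7.46).

(4.14, 7.46)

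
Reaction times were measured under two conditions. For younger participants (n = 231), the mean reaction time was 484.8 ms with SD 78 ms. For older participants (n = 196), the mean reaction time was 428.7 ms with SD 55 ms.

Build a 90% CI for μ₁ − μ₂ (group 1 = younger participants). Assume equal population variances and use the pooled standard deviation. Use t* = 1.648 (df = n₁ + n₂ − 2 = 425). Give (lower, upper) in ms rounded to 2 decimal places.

Pooled variance s_p² = [230·78² + 195·55²] / (231+196−2) = 4680.4588, so s_p = 68.4139.
SE_diff = s_p·√(1/n₁ + 1/n₂) = 68.4139·√(1/231 + 1/196) = 6.6439.
t* = 1.648; margin = 1.648 × 6.6439 = 10.9491.
Difference = 484.8 − 428.7 = 56.1000.
56.1000 ± 10.9491 → (45.15, 67.05).

(45.15, 67.05)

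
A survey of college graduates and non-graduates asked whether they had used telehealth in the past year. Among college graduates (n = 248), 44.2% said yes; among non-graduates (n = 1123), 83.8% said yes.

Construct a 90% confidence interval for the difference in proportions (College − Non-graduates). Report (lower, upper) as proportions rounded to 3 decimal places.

SE₁ = √(p̂₁(1−p̂₁)/n₁) = √(0.4420·0.5580/248) = 0.03154; SE₂ = √(0.8380·0.1620/1123) = 0.01099.
Independent samples: SE of the difference = √(SE₁² + SE₂²) = √(0.0009947716 + 0.0001207801) = 0.03340.
z* for 90% confidence is 1.645, so the margin of error is 1.645 × 0.03340 = 0.05494.
Point estimate p̂₁ − p̂₂ = 0.4420 − 0.8380 = -0.3960.
-0.3960 ± 0.05494 → (-0.451, -0.341).

(-0.451, -0.341)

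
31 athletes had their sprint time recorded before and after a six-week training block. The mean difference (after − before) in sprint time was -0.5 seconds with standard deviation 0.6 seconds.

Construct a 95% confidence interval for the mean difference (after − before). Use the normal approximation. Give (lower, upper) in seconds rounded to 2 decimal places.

(-0.71, -0.29)

This is a matched-pairs design, so SE = s_d/√n = 0.6/√31 = 0.1078.
Margin = 1.960 × 0.1078 = 0.2113; the interval is -0.5 ± 0.2113 = (-0.71, -0.29).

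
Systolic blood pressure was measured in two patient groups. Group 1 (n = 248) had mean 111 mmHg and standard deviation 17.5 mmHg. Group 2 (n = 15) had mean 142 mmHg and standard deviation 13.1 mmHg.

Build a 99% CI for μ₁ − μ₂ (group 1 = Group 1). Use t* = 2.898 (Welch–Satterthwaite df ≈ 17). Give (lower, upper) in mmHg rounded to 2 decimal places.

(-41.32, -20.68)

SE₁ = s₁/√n₁ = 17.5/√248 = 1.1113; SE₂ = 13.1/√15 = 3.3824.
Independent samples, unequal variances: SE_diff = √(SE₁² + SE₂²) = √(1.23498769 + 11.44062976) = 3.5603.
t* = 2.898, so margin of error = 2.898 × 3.5603 = 10.3177.
Difference in means = 111 − 142 = -31.0000.
-31.0000 ± 10.3177 → (-41.32, -20.68).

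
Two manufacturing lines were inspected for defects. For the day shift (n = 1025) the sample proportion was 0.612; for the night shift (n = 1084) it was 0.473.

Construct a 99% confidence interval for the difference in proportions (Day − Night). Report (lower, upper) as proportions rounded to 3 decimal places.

The two standard errors are √(0.6120×0.3880/1025) = 0.01522 and √(0.4730×0.5270/1084) = 0.01516.
Because the samples are independent, SE_diff = √(0.01522² + 0.01516²) = 0.02148.
Using z* = 2.576 for 99%, ME = 2.576 × 0.02148 = 0.05533.
p̂₁ − p̂₂ = 0.1390; interval 0.1390 ± 0.05533 gives (0.084, 0.194).

(0.084, 0.194)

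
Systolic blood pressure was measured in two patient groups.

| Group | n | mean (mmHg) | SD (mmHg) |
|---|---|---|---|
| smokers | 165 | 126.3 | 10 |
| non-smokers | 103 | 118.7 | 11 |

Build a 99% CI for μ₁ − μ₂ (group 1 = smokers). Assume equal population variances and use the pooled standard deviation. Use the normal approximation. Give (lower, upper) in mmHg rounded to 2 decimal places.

s_p = √[((n₁−1)s₁² + (n₂−1)s₂²)/(n₁+n₂−2)] = √[(164·10² + 102·11²)/266] = 10.3948.
SE = 10.3948·√(1/165 + 1/103) = 1.3053.
With z* = 2.576, margin = 2.576 × 1.3053 = 3.3625.
x̄₁ − x̄₂ = 126.3 − 118.7 = 7.6000; interval 7.6000 ± 3.3625 = (4.24, 10.96).

(4.24, 10.96)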